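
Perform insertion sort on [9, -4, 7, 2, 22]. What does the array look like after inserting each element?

First element 9 is already 'sorted'
Insert -4: shifted 1 elements -> [-4, 9, 7, 2, 22]
Insert 7: shifted 1 elements -> [-4, 7, 9, 2, 22]
Insert 2: shifted 2 elements -> [-4, 2, 7, 9, 22]
Insert 22: shifted 0 elements -> [-4, 2, 7, 9, 22]


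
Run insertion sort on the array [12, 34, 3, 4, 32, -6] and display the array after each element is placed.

First element 12 is already 'sorted'
Insert 34: shifted 0 elements -> [12, 34, 3, 4, 32, -6]
Insert 3: shifted 2 elements -> [3, 12, 34, 4, 32, -6]
Insert 4: shifted 2 elements -> [3, 4, 12, 34, 32, -6]
Insert 32: shifted 1 elements -> [3, 4, 12, 32, 34, -6]
Insert -6: shifted 5 elements -> [-6, 3, 4, 12, 32, 34]


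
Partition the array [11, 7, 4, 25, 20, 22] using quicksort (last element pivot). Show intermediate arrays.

Partition 1: pivot=22 at index 4 -> [11, 7, 4, 20, 22, 25]
Partition 2: pivot=20 at index 3 -> [11, 7, 4, 20, 22, 25]
Partition 3: pivot=4 at index 0 -> [4, 7, 11, 20, 22, 25]
Partition 4: pivot=11 at index 2 -> [4, 7, 11, 20, 22, 25]


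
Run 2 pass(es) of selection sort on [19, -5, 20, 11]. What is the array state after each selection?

Pass 1: Select minimum -5 at index 1, swap -> [-5, 19, 20, 11]
Pass 2: Select minimum 11 at index 3, swap -> [-5, 11, 20, 19]


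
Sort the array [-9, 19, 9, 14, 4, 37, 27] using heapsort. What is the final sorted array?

Build heap: [37, 19, 27, 14, 4, 9, -9]
Extract 37: [27, 19, 9, 14, 4, -9, 37]
Extract 27: [19, 14, 9, -9, 4, 27, 37]
Extract 19: [14, 4, 9, -9, 19, 27, 37]
Extract 14: [9, 4, -9, 14, 19, 27, 37]
Extract 9: [4, -9, 9, 14, 19, 27, 37]
Extract 4: [-9, 4, 9, 14, 19, 27, 37]


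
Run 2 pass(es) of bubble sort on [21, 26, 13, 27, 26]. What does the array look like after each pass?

After pass 1: [21, 13, 26, 26, 27] (2 swaps)
After pass 2: [13, 21, 26, 26, 27] (1 swaps)
Total swaps: 3


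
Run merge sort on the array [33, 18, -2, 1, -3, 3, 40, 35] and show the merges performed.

Divide and conquer:
  Merge [33] + [18] -> [18, 33]
  Merge [-2] + [1] -> [-2, 1]
  Merge [18, 33] + [-2, 1] -> [-2, 1, 18, 33]
  Merge [-3] + [3] -> [-3, 3]
  Merge [40] + [35] -> [35, 40]
  Merge [-3, 3] + [35, 40] -> [-3, 3, 35, 40]
  Merge [-2, 1, 18, 33] + [-3, 3, 35, 40] -> [-3, -2, 1, 3, 18, 33, 35, 40]


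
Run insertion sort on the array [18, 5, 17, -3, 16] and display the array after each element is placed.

First element 18 is already 'sorted'
Insert 5: shifted 1 elements -> [5, 18, 17, -3, 16]
Insert 17: shifted 1 elements -> [5, 17, 18, -3, 16]
Insert -3: shifted 3 elements -> [-3, 5, 17, 18, 16]
Insert 16: shifted 2 elements -> [-3, 5, 16, 17, 18]


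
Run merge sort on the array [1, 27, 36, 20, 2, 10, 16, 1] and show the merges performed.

Divide and conquer:
  Merge [1] + [27] -> [1, 27]
  Merge [36] + [20] -> [20, 36]
  Merge [1, 27] + [20, 36] -> [1, 20, 27, 36]
  Merge [2] + [10] -> [2, 10]
  Merge [16] + [1] -> [1, 16]
  Merge [2, 10] + [1, 16] -> [1, 2, 10, 16]
  Merge [1, 20, 27, 36] + [1, 2, 10, 16] -> [1, 1, 2, 10, 16, 20, 27, 36]


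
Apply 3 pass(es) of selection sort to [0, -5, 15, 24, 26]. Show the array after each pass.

Pass 1: Select minimum -5 at index 1, swap -> [-5, 0, 15, 24, 26]
Pass 2: Select minimum 0 at index 1, swap -> [-5, 0, 15, 24, 26]
Pass 3: Select minimum 15 at index 2, swap -> [-5, 0, 15, 24, 26]


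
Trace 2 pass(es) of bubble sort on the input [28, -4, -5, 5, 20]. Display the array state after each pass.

After pass 1: [-4, -5, 5, 20, 28] (4 swaps)
After pass 2: [-5, -4, 5, 20, 28] (1 swaps)
Total swaps: 5


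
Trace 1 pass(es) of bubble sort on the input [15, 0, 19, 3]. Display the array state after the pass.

After pass 1: [0, 15, 3, 19] (2 swaps)
Total swaps: 2


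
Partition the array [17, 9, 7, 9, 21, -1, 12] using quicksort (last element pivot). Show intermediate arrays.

Partition 1: pivot=12 at index 4 -> [9, 7, 9, -1, 12, 17, 21]
Partition 2: pivot=-1 at index 0 -> [-1, 7, 9, 9, 12, 17, 21]
Partition 3: pivot=9 at index 3 -> [-1, 7, 9, 9, 12, 17, 21]
Partition 4: pivot=9 at index 2 -> [-1, 7, 9, 9, 12, 17, 21]
Partition 5: pivot=21 at index 6 -> [-1, 7, 9, 9, 12, 17, 21]


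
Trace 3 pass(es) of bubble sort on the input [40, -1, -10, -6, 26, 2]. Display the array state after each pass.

After pass 1: [-1, -10, -6, 26, 2, 40] (5 swaps)
After pass 2: [-10, -6, -1, 2, 26, 40] (3 swaps)
After pass 3: [-10, -6, -1, 2, 26, 40] (0 swaps)
Total swaps: 8


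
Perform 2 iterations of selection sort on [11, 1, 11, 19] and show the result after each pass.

Pass 1: Select minimum 1 at index 1, swap -> [1, 11, 11, 19]
Pass 2: Select minimum 11 at index 1, swap -> [1, 11, 11, 19]


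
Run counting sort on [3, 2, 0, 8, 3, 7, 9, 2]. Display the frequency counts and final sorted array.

Count array: [1, 0, 2, 2, 0, 0, 0, 1, 1, 1]
(count[i] = number of elements equal to i)
Cumulative count: [1, 1, 3, 5, 5, 5, 5, 6, 7, 8]
Sorted: [0, 2, 2, 3, 3, 7, 8, 9]


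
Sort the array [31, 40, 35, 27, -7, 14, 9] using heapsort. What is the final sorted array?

Build heap: [40, 31, 35, 27, -7, 14, 9]
Extract 40: [35, 31, 14, 27, -7, 9, 40]
Extract 35: [31, 27, 14, 9, -7, 35, 40]
Extract 31: [27, 9, 14, -7, 31, 35, 40]
Extract 27: [14, 9, -7, 27, 31, 35, 40]
Extract 14: [9, -7, 14, 27, 31, 35, 40]
Extract 9: [-7, 9, 14, 27, 31, 35, 40]


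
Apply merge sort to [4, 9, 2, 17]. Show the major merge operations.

Divide and conquer:
  Merge [4] + [9] -> [4, 9]
  Merge [2] + [17] -> [2, 17]
  Merge [4, 9] + [2, 17] -> [2, 4, 9, 17]


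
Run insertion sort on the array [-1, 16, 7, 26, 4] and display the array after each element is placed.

First element -1 is already 'sorted'
Insert 16: shifted 0 elements -> [-1, 16, 7, 26, 4]
Insert 7: shifted 1 elements -> [-1, 7, 16, 26, 4]
Insert 26: shifted 0 elements -> [-1, 7, 16, 26, 4]
Insert 4: shifted 3 elements -> [-1, 4, 7, 16, 26]


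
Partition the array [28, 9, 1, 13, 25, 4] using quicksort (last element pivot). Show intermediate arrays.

Partition 1: pivot=4 at index 1 -> [1, 4, 28, 13, 25, 9]
Partition 2: pivot=9 at index 2 -> [1, 4, 9, 13, 25, 28]
Partition 3: pivot=28 at index 5 -> [1, 4, 9, 13, 25, 28]
Partition 4: pivot=25 at index 4 -> [1, 4, 9, 13, 25, 28]


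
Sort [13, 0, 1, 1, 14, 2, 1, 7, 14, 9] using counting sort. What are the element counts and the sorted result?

Count array: [1, 3, 1, 0, 0, 0, 0, 1, 0, 1, 0, 0, 0, 1, 2]
(count[i] = number of elements equal to i)
Cumulative count: [1, 4, 5, 5, 5, 5, 5, 6, 6, 7, 7, 7, 7, 8, 10]
Sorted: [0, 1, 1, 1, 2, 7, 9, 13, 14, 14]


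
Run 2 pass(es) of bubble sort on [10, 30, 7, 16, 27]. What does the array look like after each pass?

After pass 1: [10, 7, 16, 27, 30] (3 swaps)
After pass 2: [7, 10, 16, 27, 30] (1 swaps)
Total swaps: 4


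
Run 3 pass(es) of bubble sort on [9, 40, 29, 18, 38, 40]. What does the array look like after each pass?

After pass 1: [9, 29, 18, 38, 40, 40] (3 swaps)
After pass 2: [9, 18, 29, 38, 40, 40] (1 swaps)
After pass 3: [9, 18, 29, 38, 40, 40] (0 swaps)
Total swaps: 4


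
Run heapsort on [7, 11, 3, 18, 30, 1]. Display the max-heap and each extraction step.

Build heap: [30, 18, 3, 7, 11, 1]
Extract 30: [18, 11, 3, 7, 1, 30]
Extract 18: [11, 7, 3, 1, 18, 30]
Extract 11: [7, 1, 3, 11, 18, 30]
Extract 7: [3, 1, 7, 11, 18, 30]
Extract 3: [1, 3, 7, 11, 18, 30]


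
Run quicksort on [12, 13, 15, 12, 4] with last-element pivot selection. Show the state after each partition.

Partition 1: pivot=4 at index 0 -> [4, 13, 15, 12, 12]
Partition 2: pivot=12 at index 2 -> [4, 12, 12, 13, 15]
Partition 3: pivot=15 at index 4 -> [4, 12, 12, 13, 15]


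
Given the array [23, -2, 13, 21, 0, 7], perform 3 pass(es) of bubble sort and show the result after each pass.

After pass 1: [-2, 13, 21, 0, 7, 23] (5 swaps)
After pass 2: [-2, 13, 0, 7, 21, 23] (2 swaps)
After pass 3: [-2, 0, 7, 13, 21, 23] (2 swaps)
Total swaps: 9


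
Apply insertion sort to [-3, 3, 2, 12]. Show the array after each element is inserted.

First element -3 is already 'sorted'
Insert 3: shifted 0 elements -> [-3, 3, 2, 12]
Insert 2: shifted 1 elements -> [-3, 2, 3, 12]
Insert 12: shifted 0 elements -> [-3, 2, 3, 12]


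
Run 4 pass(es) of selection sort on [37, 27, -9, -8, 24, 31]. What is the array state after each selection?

Pass 1: Select minimum -9 at index 2, swap -> [-9, 27, 37, -8, 24, 31]
Pass 2: Select minimum -8 at index 3, swap -> [-9, -8, 37, 27, 24, 31]
Pass 3: Select minimum 24 at index 4, swap -> [-9, -8, 24, 27, 37, 31]
Pass 4: Select minimum 27 at index 3, swap -> [-9, -8, 24, 27, 37, 31]


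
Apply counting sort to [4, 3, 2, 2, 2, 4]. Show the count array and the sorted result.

Count array: [0, 0, 3, 1, 2]
(count[i] = number of elements equal to i)
Cumulative count: [0, 0, 3, 4, 6]
Sorted: [2, 2, 2, 3, 4, 4]


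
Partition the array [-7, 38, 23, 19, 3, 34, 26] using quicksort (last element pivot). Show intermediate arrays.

Partition 1: pivot=26 at index 4 -> [-7, 23, 19, 3, 26, 34, 38]
Partition 2: pivot=3 at index 1 -> [-7, 3, 19, 23, 26, 34, 38]
Partition 3: pivot=23 at index 3 -> [-7, 3, 19, 23, 26, 34, 38]
Partition 4: pivot=38 at index 6 -> [-7, 3, 19, 23, 26, 34, 38]


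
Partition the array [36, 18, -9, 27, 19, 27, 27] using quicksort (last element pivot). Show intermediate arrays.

Partition 1: pivot=27 at index 5 -> [18, -9, 27, 19, 27, 27, 36]
Partition 2: pivot=27 at index 4 -> [18, -9, 27, 19, 27, 27, 36]
Partition 3: pivot=19 at index 2 -> [18, -9, 19, 27, 27, 27, 36]
Partition 4: pivot=-9 at index 0 -> [-9, 18, 19, 27, 27, 27, 36]


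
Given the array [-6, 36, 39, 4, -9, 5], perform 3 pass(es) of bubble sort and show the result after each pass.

After pass 1: [-6, 36, 4, -9, 5, 39] (3 swaps)
After pass 2: [-6, 4, -9, 5, 36, 39] (3 swaps)
After pass 3: [-6, -9, 4, 5, 36, 39] (1 swaps)
Total swaps: 7


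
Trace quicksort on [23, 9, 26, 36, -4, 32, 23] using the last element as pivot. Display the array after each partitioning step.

Partition 1: pivot=23 at index 3 -> [23, 9, -4, 23, 26, 32, 36]
Partition 2: pivot=-4 at index 0 -> [-4, 9, 23, 23, 26, 32, 36]
Partition 3: pivot=23 at index 2 -> [-4, 9, 23, 23, 26, 32, 36]
Partition 4: pivot=36 at index 6 -> [-4, 9, 23, 23, 26, 32, 36]
Partition 5: pivot=32 at index 5 -> [-4, 9, 23, 23, 26, 32, 36]


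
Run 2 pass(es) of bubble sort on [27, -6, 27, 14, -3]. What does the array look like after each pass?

After pass 1: [-6, 27, 14, -3, 27] (3 swaps)
After pass 2: [-6, 14, -3, 27, 27] (2 swaps)
Total swaps: 5


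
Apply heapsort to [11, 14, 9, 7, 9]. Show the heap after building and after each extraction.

Build heap: [14, 11, 9, 7, 9]
Extract 14: [11, 9, 9, 7, 14]
Extract 11: [9, 7, 9, 11, 14]
Extract 9: [9, 7, 9, 11, 14]
Extract 9: [7, 9, 9, 11, 14]


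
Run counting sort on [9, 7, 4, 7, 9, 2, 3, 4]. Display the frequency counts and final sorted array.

Count array: [0, 0, 1, 1, 2, 0, 0, 2, 0, 2]
(count[i] = number of elements equal to i)
Cumulative count: [0, 0, 1, 2, 4, 4, 4, 6, 6, 8]
Sorted: [2, 3, 4, 4, 7, 7, 9, 9]


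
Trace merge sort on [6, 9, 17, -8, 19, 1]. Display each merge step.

Divide and conquer:
  Merge [9] + [17] -> [9, 17]
  Merge [6] + [9, 17] -> [6, 9, 17]
  Merge [19] + [1] -> [1, 19]
  Merge [-8] + [1, 19] -> [-8, 1, 19]
  Merge [6, 9, 17] + [-8, 1, 19] -> [-8, 1, 6, 9, 17, 19]


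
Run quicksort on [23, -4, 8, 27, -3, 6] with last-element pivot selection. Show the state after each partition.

Partition 1: pivot=6 at index 2 -> [-4, -3, 6, 27, 23, 8]
Partition 2: pivot=-3 at index 1 -> [-4, -3, 6, 27, 23, 8]
Partition 3: pivot=8 at index 3 -> [-4, -3, 6, 8, 23, 27]
Partition 4: pivot=27 at index 5 -> [-4, -3, 6, 8, 23, 27]


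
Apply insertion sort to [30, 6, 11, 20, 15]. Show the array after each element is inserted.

First element 30 is already 'sorted'
Insert 6: shifted 1 elements -> [6, 30, 11, 20, 15]
Insert 11: shifted 1 elements -> [6, 11, 30, 20, 15]
Insert 20: shifted 1 elements -> [6, 11, 20, 30, 15]
Insert 15: shifted 2 elements -> [6, 11, 15, 20, 30]


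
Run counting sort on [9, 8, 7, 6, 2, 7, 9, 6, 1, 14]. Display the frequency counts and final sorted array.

Count array: [0, 1, 1, 0, 0, 0, 2, 2, 1, 2, 0, 0, 0, 0, 1]
(count[i] = number of elements equal to i)
Cumulative count: [0, 1, 2, 2, 2, 2, 4, 6, 7, 9, 9, 9, 9, 9, 10]
Sorted: [1, 2, 6, 6, 7, 7, 8, 9, 9, 14]


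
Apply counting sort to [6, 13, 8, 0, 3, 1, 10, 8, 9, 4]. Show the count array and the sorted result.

Count array: [1, 1, 0, 1, 1, 0, 1, 0, 2, 1, 1, 0, 0, 1]
(count[i] = number of elements equal to i)
Cumulative count: [1, 2, 2, 3, 4, 4, 5, 5, 7, 8, 9, 9, 9, 10]
Sorted: [0, 1, 3, 4, 6, 8, 8, 9, 10, 13]


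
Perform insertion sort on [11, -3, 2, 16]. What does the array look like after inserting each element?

First element 11 is already 'sorted'
Insert -3: shifted 1 elements -> [-3, 11, 2, 16]
Insert 2: shifted 1 elements -> [-3, 2, 11, 16]
Insert 16: shifted 0 elements -> [-3, 2, 11, 16]


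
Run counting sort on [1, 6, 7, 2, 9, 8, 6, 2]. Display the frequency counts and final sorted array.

Count array: [0, 1, 2, 0, 0, 0, 2, 1, 1, 1]
(count[i] = number of elements equal to i)
Cumulative count: [0, 1, 3, 3, 3, 3, 5, 6, 7, 8]
Sorted: [1, 2, 2, 6, 6, 7, 8, 9]


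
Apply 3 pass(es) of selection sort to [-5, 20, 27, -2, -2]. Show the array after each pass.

Pass 1: Select minimum -5 at index 0, swap -> [-5, 20, 27, -2, -2]
Pass 2: Select minimum -2 at index 3, swap -> [-5, -2, 27, 20, -2]
Pass 3: Select minimum -2 at index 4, swap -> [-5, -2, -2, 20, 27]


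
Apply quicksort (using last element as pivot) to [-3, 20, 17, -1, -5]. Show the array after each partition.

Partition 1: pivot=-5 at index 0 -> [-5, 20, 17, -1, -3]
Partition 2: pivot=-3 at index 1 -> [-5, -3, 17, -1, 20]
Partition 3: pivot=20 at index 4 -> [-5, -3, 17, -1, 20]
Partition 4: pivot=-1 at index 2 -> [-5, -3, -1, 17, 20]


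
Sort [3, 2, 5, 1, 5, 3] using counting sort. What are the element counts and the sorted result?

Count array: [0, 1, 1, 2, 0, 2]
(count[i] = number of elements equal to i)
Cumulative count: [0, 1, 2, 4, 4, 6]
Sorted: [1, 2, 3, 3, 5, 5]


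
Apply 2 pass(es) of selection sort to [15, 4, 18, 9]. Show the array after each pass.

Pass 1: Select minimum 4 at index 1, swap -> [4, 15, 18, 9]
Pass 2: Select minimum 9 at index 3, swap -> [4, 9, 18, 15]


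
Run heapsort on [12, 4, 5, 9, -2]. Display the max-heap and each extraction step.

Build heap: [12, 9, 5, 4, -2]
Extract 12: [9, 4, 5, -2, 12]
Extract 9: [5, 4, -2, 9, 12]
Extract 5: [4, -2, 5, 9, 12]
Extract 4: [-2, 4, 5, 9, 12]


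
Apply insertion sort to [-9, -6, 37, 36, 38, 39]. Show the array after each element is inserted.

First element -9 is already 'sorted'
Insert -6: shifted 0 elements -> [-9, -6, 37, 36, 38, 39]
Insert 37: shifted 0 elements -> [-9, -6, 37, 36, 38, 39]
Insert 36: shifted 1 elements -> [-9, -6, 36, 37, 38, 39]
Insert 38: shifted 0 elements -> [-9, -6, 36, 37, 38, 39]
Insert 39: shifted 0 elements -> [-9, -6, 36, 37, 38, 39]


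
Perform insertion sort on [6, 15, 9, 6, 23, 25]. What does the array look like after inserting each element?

First element 6 is already 'sorted'
Insert 15: shifted 0 elements -> [6, 15, 9, 6, 23, 25]
Insert 9: shifted 1 elements -> [6, 9, 15, 6, 23, 25]
Insert 6: shifted 2 elements -> [6, 6, 9, 15, 23, 25]
Insert 23: shifted 0 elements -> [6, 6, 9, 15, 23, 25]
Insert 25: shifted 0 elements -> [6, 6, 9, 15, 23, 25]


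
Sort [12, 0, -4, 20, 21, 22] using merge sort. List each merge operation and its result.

Divide and conquer:
  Merge [0] + [-4] -> [-4, 0]
  Merge [12] + [-4, 0] -> [-4, 0, 12]
  Merge [21] + [22] -> [21, 22]
  Merge [20] + [21, 22] -> [20, 21, 22]
  Merge [-4, 0, 12] + [20, 21, 22] -> [-4, 0, 12, 20, 21, 22]


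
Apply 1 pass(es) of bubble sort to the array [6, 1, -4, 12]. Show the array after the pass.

After pass 1: [1, -4, 6, 12] (2 swaps)
Total swaps: 2


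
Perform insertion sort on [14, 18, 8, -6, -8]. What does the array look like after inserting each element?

First element 14 is already 'sorted'
Insert 18: shifted 0 elements -> [14, 18, 8, -6, -8]
Insert 8: shifted 2 elements -> [8, 14, 18, -6, -8]
Insert -6: shifted 3 elements -> [-6, 8, 14, 18, -8]
Insert -8: shifted 4 elements -> [-8, -6, 8, 14, 18]


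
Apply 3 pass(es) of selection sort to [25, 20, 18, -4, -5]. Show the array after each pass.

Pass 1: Select minimum -5 at index 4, swap -> [-5, 20, 18, -4, 25]
Pass 2: Select minimum -4 at index 3, swap -> [-5, -4, 18, 20, 25]
Pass 3: Select minimum 18 at index 2, swap -> [-5, -4, 18, 20, 25]


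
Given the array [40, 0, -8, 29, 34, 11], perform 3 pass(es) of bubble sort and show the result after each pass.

After pass 1: [0, -8, 29, 34, 11, 40] (5 swaps)
After pass 2: [-8, 0, 29, 11, 34, 40] (2 swaps)
After pass 3: [-8, 0, 11, 29, 34, 40] (1 swaps)
Total swaps: 8


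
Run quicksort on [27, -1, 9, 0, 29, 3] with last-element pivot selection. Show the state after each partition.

Partition 1: pivot=3 at index 2 -> [-1, 0, 3, 27, 29, 9]
Partition 2: pivot=0 at index 1 -> [-1, 0, 3, 27, 29, 9]
Partition 3: pivot=9 at index 3 -> [-1, 0, 3, 9, 29, 27]
Partition 4: pivot=27 at index 4 -> [-1, 0, 3, 9, 27, 29]


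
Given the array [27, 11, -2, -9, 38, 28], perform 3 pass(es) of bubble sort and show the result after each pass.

After pass 1: [11, -2, -9, 27, 28, 38] (4 swaps)
After pass 2: [-2, -9, 11, 27, 28, 38] (2 swaps)
After pass 3: [-9, -2, 11, 27, 28, 38] (1 swaps)
Total swaps: 7


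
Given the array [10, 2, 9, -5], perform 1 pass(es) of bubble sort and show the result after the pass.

After pass 1: [2, 9, -5, 10] (3 swaps)
Total swaps: 3


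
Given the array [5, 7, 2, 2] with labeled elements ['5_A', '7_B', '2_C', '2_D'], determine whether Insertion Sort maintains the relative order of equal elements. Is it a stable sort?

Trace Insertion Sort on the labeled array (the key is the number; the letter only tracks identity):
  Insert 7_B at index 1: [5_A, 7_B, 2_C, 2_D]
  Insert 2_C at index 0: [2_C, 5_A, 7_B, 2_D]
  Insert 2_D at index 1: [2_C, 2_D, 5_A, 7_B]
Final order: [2_C, 2_D, 5_A, 7_B]
Equal keys:
  value 2: originally 2_C, 2_D; after sorting 2_C, 2_D -> order preserved
All equal keys kept their original relative order. Insertion Sort is stable: elements are shifted only while they are strictly greater than the key, so a key is inserted after any equal elements already placed.
Answer: Stable


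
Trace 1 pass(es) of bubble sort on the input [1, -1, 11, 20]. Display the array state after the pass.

After pass 1: [-1, 1, 11, 20] (1 swaps)
Total swaps: 1


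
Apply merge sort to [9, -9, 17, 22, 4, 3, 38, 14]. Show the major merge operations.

Divide and conquer:
  Merge [9] + [-9] -> [-9, 9]
  Merge [17] + [22] -> [17, 22]
  Merge [-9, 9] + [17, 22] -> [-9, 9, 17, 22]
  Merge [4] + [3] -> [3, 4]
  Merge [38] + [14] -> [14, 38]
  Merge [3, 4] + [14, 38] -> [3, 4, 14, 38]
  Merge [-9, 9, 17, 22] + [3, 4, 14, 38] -> [-9, 3, 4, 9, 14, 17, 22, 38]


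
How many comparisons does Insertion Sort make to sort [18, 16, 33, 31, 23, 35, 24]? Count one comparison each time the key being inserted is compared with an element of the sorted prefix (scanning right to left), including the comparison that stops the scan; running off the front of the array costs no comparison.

Insert 16: 18 > 16 (shift), reached front = 1 comparison(s) -> [16, 18, 33, 31, 23, 35, 24]
Insert 33: 18 <= 33 (stop) = 1 comparison(s) -> [16, 18, 33, 31, 23, 35, 24]
Insert 31: 33 > 31 (shift), 18 <= 31 (stop) = 2 comparison(s) -> [16, 18, 31, 33, 23, 35, 24]
Insert 23: 33 > 23 (shift), 31 > 23 (shift), 18 <= 23 (stop) = 3 comparison(s) -> [16, 18, 23, 31, 33, 35, 24]
Insert 35: 33 <= 35 (stop) = 1 comparison(s) -> [16, 18, 23, 31, 33, 35, 24]
Insert 24: 35 > 24 (shift), 33 > 24 (shift), 31 > 24 (shift), 23 <= 24 (stop) = 4 comparison(s) -> [16, 18, 23, 24, 31, 33, 35]
Total comparisons: 1 + 1 + 2 + 3 + 1 + 4 = 12


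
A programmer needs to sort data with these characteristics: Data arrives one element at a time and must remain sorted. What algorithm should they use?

Best choice: Insertion sort
Reason: Insertion sort naturally handles online/streaming input by inserting each new element into sorted position


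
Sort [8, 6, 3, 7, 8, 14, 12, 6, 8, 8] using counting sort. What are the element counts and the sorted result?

Count array: [0, 0, 0, 1, 0, 0, 2, 1, 4, 0, 0, 0, 1, 0, 1]
(count[i] = number of elements equal to i)
Cumulative count: [0, 0, 0, 1, 1, 1, 3, 4, 8, 8, 8, 8, 9, 9, 10]
Sorted: [3, 6, 6, 7, 8, 8, 8, 8, 12, 14]


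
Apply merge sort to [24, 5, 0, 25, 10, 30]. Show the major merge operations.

Divide and conquer:
  Merge [5] + [0] -> [0, 5]
  Merge [24] + [0, 5] -> [0, 5, 24]
  Merge [10] + [30] -> [10, 30]
  Merge [25] + [10, 30] -> [10, 25, 30]
  Merge [0, 5, 24] + [10, 25, 30] -> [0, 5, 10, 24, 25, 30]


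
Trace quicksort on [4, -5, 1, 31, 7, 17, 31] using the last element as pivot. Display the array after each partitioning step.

Partition 1: pivot=31 at index 6 -> [4, -5, 1, 31, 7, 17, 31]
Partition 2: pivot=17 at index 4 -> [4, -5, 1, 7, 17, 31, 31]
Partition 3: pivot=7 at index 3 -> [4, -5, 1, 7, 17, 31, 31]
Partition 4: pivot=1 at index 1 -> [-5, 1, 4, 7, 17, 31, 31]


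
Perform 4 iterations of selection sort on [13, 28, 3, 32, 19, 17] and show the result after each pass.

Pass 1: Select minimum 3 at index 2, swap -> [3, 28, 13, 32, 19, 17]
Pass 2: Select minimum 13 at index 2, swap -> [3, 13, 28, 32, 19, 17]
Pass 3: Select minimum 17 at index 5, swap -> [3, 13, 17, 32, 19, 28]
Pass 4: Select minimum 19 at index 4, swap -> [3, 13, 17, 19, 32, 28]


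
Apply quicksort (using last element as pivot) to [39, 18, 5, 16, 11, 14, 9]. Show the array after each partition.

Partition 1: pivot=9 at index 1 -> [5, 9, 39, 16, 11, 14, 18]
Partition 2: pivot=18 at index 5 -> [5, 9, 16, 11, 14, 18, 39]
Partition 3: pivot=14 at index 3 -> [5, 9, 11, 14, 16, 18, 39]


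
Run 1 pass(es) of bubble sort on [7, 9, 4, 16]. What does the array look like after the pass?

After pass 1: [7, 4, 9, 16] (1 swaps)
Total swaps: 1


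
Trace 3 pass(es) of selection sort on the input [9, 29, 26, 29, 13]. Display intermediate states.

Pass 1: Select minimum 9 at index 0, swap -> [9, 29, 26, 29, 13]
Pass 2: Select minimum 13 at index 4, swap -> [9, 13, 26, 29, 29]
Pass 3: Select minimum 26 at index 2, swap -> [9, 13, 26, 29, 29]


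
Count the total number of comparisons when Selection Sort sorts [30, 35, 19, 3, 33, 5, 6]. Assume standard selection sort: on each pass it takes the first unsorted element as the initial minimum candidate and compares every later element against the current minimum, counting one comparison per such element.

Pass 1: scan indices 1..6 for the minimum = 6 comparison(s); min is 3, place at index 0 -> [3, 35, 19, 30, 33, 5, 6]
Pass 2: scan indices 2..6 for the minimum = 5 comparison(s); min is 5, place at index 1 -> [3, 5, 19, 30, 33, 35, 6]
Pass 3: scan indices 3..6 for the minimum = 4 comparison(s); min is 6, place at index 2 -> [3, 5, 6, 30, 33, 35, 19]
Pass 4: scan indices 4..6 for the minimum = 3 comparison(s); min is 19, place at index 3 -> [3, 5, 6, 19, 33, 35, 30]
Pass 5: scan indices 5..6 for the minimum = 2 comparison(s); min is 30, place at index 4 -> [3, 5, 6, 19, 30, 35, 33]
Pass 6: scan indices 6..6 for the minimum = 1 comparison(s); min is 33, place at index 5 -> [3, 5, 6, 19, 30, 33, 35]
Selection sort always scans the whole unsorted suffix, so the count is (n-1) + (n-2) + ... + 1 = n(n-1)/2 = 7*6/2 = 21 regardless of the input order.
Total comparisons: 6 + 5 + 4 + 3 + 2 + 1 = 21


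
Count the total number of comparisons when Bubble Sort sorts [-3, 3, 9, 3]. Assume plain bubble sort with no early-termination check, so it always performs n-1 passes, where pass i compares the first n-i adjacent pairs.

Pass 1: compare adjacent pairs (0,1)..(2,3) = 3 comparison(s), 1 swap(s) -> [-3, 3, 3, 9]
Pass 2: compare adjacent pairs (0,1)..(1,2) = 2 comparison(s), 0 swap(s) -> [-3, 3, 3, 9]
Pass 3: compare adjacent pairs (0,1)..(0,1) = 1 comparison(s), 0 swap(s) -> [-3, 3, 3, 9]
Total comparisons: 3 + 2 + 1 = 6


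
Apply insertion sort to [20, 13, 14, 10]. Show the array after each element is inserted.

First element 20 is already 'sorted'
Insert 13: shifted 1 elements -> [13, 20, 14, 10]
Insert 14: shifted 1 elements -> [13, 14, 20, 10]
Insert 10: shifted 3 elements -> [10, 13, 14, 20]


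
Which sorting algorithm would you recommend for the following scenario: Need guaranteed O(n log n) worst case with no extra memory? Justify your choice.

Best choice: Heapsort
Reason: Heapsort is O(n log n) worst case and sorts in-place; quicksort can degrade to O(n^2)


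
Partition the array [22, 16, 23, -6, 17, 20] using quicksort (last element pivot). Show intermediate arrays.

Partition 1: pivot=20 at index 3 -> [16, -6, 17, 20, 23, 22]
Partition 2: pivot=17 at index 2 -> [16, -6, 17, 20, 23, 22]
Partition 3: pivot=-6 at index 0 -> [-6, 16, 17, 20, 23, 22]
Partition 4: pivot=22 at index 4 -> [-6, 16, 17, 20, 22, 23]


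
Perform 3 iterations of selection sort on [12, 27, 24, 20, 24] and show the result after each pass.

Pass 1: Select minimum 12 at index 0, swap -> [12, 27, 24, 20, 24]
Pass 2: Select minimum 20 at index 3, swap -> [12, 20, 24, 27, 24]
Pass 3: Select minimum 24 at index 2, swap -> [12, 20, 24, 27, 24]


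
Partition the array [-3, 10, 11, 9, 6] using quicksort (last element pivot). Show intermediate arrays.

Partition 1: pivot=6 at index 1 -> [-3, 6, 11, 9, 10]
Partition 2: pivot=10 at index 3 -> [-3, 6, 9, 10, 11]


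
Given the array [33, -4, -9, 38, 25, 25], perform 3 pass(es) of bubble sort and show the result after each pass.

After pass 1: [-4, -9, 33, 25, 25, 38] (4 swaps)
After pass 2: [-9, -4, 25, 25, 33, 38] (3 swaps)
After pass 3: [-9, -4, 25, 25, 33, 38] (0 swaps)
Total swaps: 7


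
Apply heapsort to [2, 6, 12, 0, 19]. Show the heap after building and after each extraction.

Build heap: [19, 6, 12, 0, 2]
Extract 19: [12, 6, 2, 0, 19]
Extract 12: [6, 0, 2, 12, 19]
Extract 6: [2, 0, 6, 12, 19]
Extract 2: [0, 2, 6, 12, 19]


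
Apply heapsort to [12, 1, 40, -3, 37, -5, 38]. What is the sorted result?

Build heap: [40, 37, 38, -3, 1, -5, 12]
Extract 40: [38, 37, 12, -3, 1, -5, 40]
Extract 38: [37, 1, 12, -3, -5, 38, 40]
Extract 37: [12, 1, -5, -3, 37, 38, 40]
Extract 12: [1, -3, -5, 12, 37, 38, 40]
Extract 1: [-3, -5, 1, 12, 37, 38, 40]
Extract -3: [-5, -3, 1, 12, 37, 38, 40]


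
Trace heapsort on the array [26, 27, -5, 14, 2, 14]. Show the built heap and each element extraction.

Build heap: [27, 26, 14, 14, 2, -5]
Extract 27: [26, 14, 14, -5, 2, 27]
Extract 26: [14, 2, 14, -5, 26, 27]
Extract 14: [14, 2, -5, 14, 26, 27]
Extract 14: [2, -5, 14, 14, 26, 27]
Extract 2: [-5, 2, 14, 14, 26, 27]


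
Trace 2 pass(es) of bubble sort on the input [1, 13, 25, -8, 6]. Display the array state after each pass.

After pass 1: [1, 13, -8, 6, 25] (2 swaps)
After pass 2: [1, -8, 6, 13, 25] (2 swaps)
Total swaps: 4


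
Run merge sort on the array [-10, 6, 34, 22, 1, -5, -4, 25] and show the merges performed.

Divide and conquer:
  Merge [-10] + [6] -> [-10, 6]
  Merge [34] + [22] -> [22, 34]
  Merge [-10, 6] + [22, 34] -> [-10, 6, 22, 34]
  Merge [1] + [-5] -> [-5, 1]
  Merge [-4] + [25] -> [-4, 25]
  Merge [-5, 1] + [-4, 25] -> [-5, -4, 1, 25]
  Merge [-10, 6, 22, 34] + [-5, -4, 1, 25] -> [-10, -5, -4, 1, 6, 22, 25, 34]


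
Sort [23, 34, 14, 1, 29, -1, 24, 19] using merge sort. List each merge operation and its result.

Divide and conquer:
  Merge [23] + [34] -> [23, 34]
  Merge [14] + [1] -> [1, 14]
  Merge [23, 34] + [1, 14] -> [1, 14, 23, 34]
  Merge [29] + [-1] -> [-1, 29]
  Merge [24] + [19] -> [19, 24]
  Merge [-1, 29] + [19, 24] -> [-1, 19, 24, 29]
  Merge [1, 14, 23, 34] + [-1, 19, 24, 29] -> [-1, 1, 14, 19, 23, 24, 29, 34]


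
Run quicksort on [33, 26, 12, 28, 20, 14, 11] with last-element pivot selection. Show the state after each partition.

Partition 1: pivot=11 at index 0 -> [11, 26, 12, 28, 20, 14, 33]
Partition 2: pivot=33 at index 6 -> [11, 26, 12, 28, 20, 14, 33]
Partition 3: pivot=14 at index 2 -> [11, 12, 14, 28, 20, 26, 33]
Partition 4: pivot=26 at index 4 -> [11, 12, 14, 20, 26, 28, 33]


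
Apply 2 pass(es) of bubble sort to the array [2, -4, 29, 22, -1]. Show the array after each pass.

After pass 1: [-4, 2, 22, -1, 29] (3 swaps)
After pass 2: [-4, 2, -1, 22, 29] (1 swaps)
Total swaps: 4


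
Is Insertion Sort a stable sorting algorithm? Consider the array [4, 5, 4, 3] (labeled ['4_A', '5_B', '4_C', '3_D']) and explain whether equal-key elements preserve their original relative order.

Trace Insertion Sort on the labeled array (the key is the number; the letter only tracks identity):
  Insert 5_B at index 1: [4_A, 5_B, 4_C, 3_D]
  Insert 4_C at index 1: [4_A, 4_C, 5_B, 3_D]
  Insert 3_D at index 0: [3_D, 4_A, 4_C, 5_B]
Final order: [3_D, 4_A, 4_C, 5_B]
Equal keys:
  value 4: originally 4_A, 4_C; after sorting 4_A, 4_C -> order preserved
All equal keys kept their original relative order. Insertion Sort is stable: elements are shifted only while they are strictly greater than the key, so a key is inserted after any equal elements already placed.
Answer: Stable


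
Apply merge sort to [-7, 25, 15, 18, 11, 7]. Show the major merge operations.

Divide and conquer:
  Merge [25] + [15] -> [15, 25]
  Merge [-7] + [15, 25] -> [-7, 15, 25]
  Merge [11] + [7] -> [7, 11]
  Merge [18] + [7, 11] -> [7, 11, 18]
  Merge [-7, 15, 25] + [7, 11, 18] -> [-7, 7, 11, 15, 18, 25]


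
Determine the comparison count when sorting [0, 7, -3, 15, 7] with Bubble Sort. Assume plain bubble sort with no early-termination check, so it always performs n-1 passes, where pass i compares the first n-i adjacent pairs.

Pass 1: compare adjacent pairs (0,1)..(3,4) = 4 comparison(s), 2 swap(s) -> [0, -3, 7, 7, 15]
Pass 2: compare adjacent pairs (0,1)..(2,3) = 3 comparison(s), 1 swap(s) -> [-3, 0, 7, 7, 15]
Pass 3: compare adjacent pairs (0,1)..(1,2) = 2 comparison(s), 0 swap(s) -> [-3, 0, 7, 7, 15]
Pass 4: compare adjacent pairs (0,1)..(0,1) = 1 comparison(s), 0 swap(s) -> [-3, 0, 7, 7, 15]
Total comparisons: 4 + 3 + 2 + 1 = 10


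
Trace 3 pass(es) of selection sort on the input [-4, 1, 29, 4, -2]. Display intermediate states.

Pass 1: Select minimum -4 at index 0, swap -> [-4, 1, 29, 4, -2]
Pass 2: Select minimum -2 at index 4, swap -> [-4, -2, 29, 4, 1]
Pass 3: Select minimum 1 at index 4, swap -> [-4, -2, 1, 4, 29]


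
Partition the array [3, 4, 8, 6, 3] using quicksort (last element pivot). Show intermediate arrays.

Partition 1: pivot=3 at index 1 -> [3, 3, 8, 6, 4]
Partition 2: pivot=4 at index 2 -> [3, 3, 4, 6, 8]
Partition 3: pivot=8 at index 4 -> [3, 3, 4, 6, 8]


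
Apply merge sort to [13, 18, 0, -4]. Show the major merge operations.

Divide and conquer:
  Merge [13] + [18] -> [13, 18]
  Merge [0] + [-4] -> [-4, 0]
  Merge [13, 18] + [-4, 0] -> [-4, 0, 13, 18]


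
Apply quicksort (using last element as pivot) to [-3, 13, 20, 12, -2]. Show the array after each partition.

Partition 1: pivot=-2 at index 1 -> [-3, -2, 20, 12, 13]
Partition 2: pivot=13 at index 3 -> [-3, -2, 12, 13, 20]


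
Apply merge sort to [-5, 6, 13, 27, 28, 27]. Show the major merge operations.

Divide and conquer:
  Merge [6] + [13] -> [6, 13]
  Merge [-5] + [6, 13] -> [-5, 6, 13]
  Merge [28] + [27] -> [27, 28]
  Merge [27] + [27, 28] -> [27, 27, 28]
  Merge [-5, 6, 13] + [27, 27, 28] -> [-5, 6, 13, 27, 27, 28]


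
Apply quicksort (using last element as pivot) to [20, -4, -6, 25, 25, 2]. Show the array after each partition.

Partition 1: pivot=2 at index 2 -> [-4, -6, 2, 25, 25, 20]
Partition 2: pivot=-6 at index 0 -> [-6, -4, 2, 25, 25, 20]
Partition 3: pivot=20 at index 3 -> [-6, -4, 2, 20, 25, 25]
Partition 4: pivot=25 at index 5 -> [-6, -4, 2, 20, 25, 25]


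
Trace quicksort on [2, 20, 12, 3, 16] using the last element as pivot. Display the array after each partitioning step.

Partition 1: pivot=16 at index 3 -> [2, 12, 3, 16, 20]
Partition 2: pivot=3 at index 1 -> [2, 3, 12, 16, 20]


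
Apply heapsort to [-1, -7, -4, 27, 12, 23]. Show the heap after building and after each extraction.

Build heap: [27, 12, 23, -7, -1, -4]
Extract 27: [23, 12, -4, -7, -1, 27]
Extract 23: [12, -1, -4, -7, 23, 27]
Extract 12: [-1, -7, -4, 12, 23, 27]
Extract -1: [-4, -7, -1, 12, 23, 27]
Extract -4: [-7, -4, -1, 12, 23, 27]


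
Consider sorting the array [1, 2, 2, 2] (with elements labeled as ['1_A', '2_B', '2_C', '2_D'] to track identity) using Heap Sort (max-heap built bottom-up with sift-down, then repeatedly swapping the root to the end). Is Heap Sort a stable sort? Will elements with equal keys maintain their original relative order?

Trace Heap Sort on the labeled array (the key is the number; the letter only tracks identity):
  Build max-heap: [2_B, 2_D, 2_C, 1_A]
  Swap root 2_B to index 3, re-heapify first 3 -> [2_D, 1_A, 2_C, 2_B]
  Swap root 2_D to index 2, re-heapify first 2 -> [2_C, 1_A, 2_D, 2_B]
  Swap root 2_C to index 1, re-heapify first 1 -> [1_A, 2_C, 2_D, 2_B]
Final order: [1_A, 2_C, 2_D, 2_B]
Equal keys:
  value 2: originally 2_B, 2_C, 2_D; after sorting 2_C, 2_D, 2_B -> order changed
Equal keys were reordered, so Heap Sort is not stable: heap construction and root-to-end swaps move elements without regard to the original order of equal keys. (One such input is enough; an unstable sort may happen to preserve order on other inputs, but it gives no guarantee.)
Answer: Not stable


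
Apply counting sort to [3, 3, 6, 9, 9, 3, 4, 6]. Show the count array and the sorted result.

Count array: [0, 0, 0, 3, 1, 0, 2, 0, 0, 2]
(count[i] = number of elements equal to i)
Cumulative count: [0, 0, 0, 3, 4, 4, 6, 6, 6, 8]
Sorted: [3, 3, 3, 4, 6, 6, 9, 9]


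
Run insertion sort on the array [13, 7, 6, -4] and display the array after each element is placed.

First element 13 is already 'sorted'
Insert 7: shifted 1 elements -> [7, 13, 6, -4]
Insert 6: shifted 2 elements -> [6, 7, 13, -4]
Insert -4: shifted 3 elements -> [-4, 6, 7, 13]


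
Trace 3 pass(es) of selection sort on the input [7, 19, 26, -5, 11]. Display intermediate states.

Pass 1: Select minimum -5 at index 3, swap -> [-5, 19, 26, 7, 11]
Pass 2: Select minimum 7 at index 3, swap -> [-5, 7, 26, 19, 11]
Pass 3: Select minimum 11 at index 4, swap -> [-5, 7, 11, 19, 26]


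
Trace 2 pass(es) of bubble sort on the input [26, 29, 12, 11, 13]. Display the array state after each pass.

After pass 1: [26, 12, 11, 13, 29] (3 swaps)
After pass 2: [12, 11, 13, 26, 29] (3 swaps)
Total swaps: 6


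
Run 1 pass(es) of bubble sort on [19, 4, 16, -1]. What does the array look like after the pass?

After pass 1: [4, 16, -1, 19] (3 swaps)
Total swaps: 3


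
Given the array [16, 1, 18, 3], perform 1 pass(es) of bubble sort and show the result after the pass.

After pass 1: [1, 16, 3, 18] (2 swaps)
Total swaps: 2


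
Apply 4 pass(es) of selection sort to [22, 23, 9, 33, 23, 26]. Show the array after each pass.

Pass 1: Select minimum 9 at index 2, swap -> [9, 23, 22, 33, 23, 26]
Pass 2: Select minimum 22 at index 2, swap -> [9, 22, 23, 33, 23, 26]
Pass 3: Select minimum 23 at index 2, swap -> [9, 22, 23, 33, 23, 26]
Pass 4: Select minimum 23 at index 4, swap -> [9, 22, 23, 23, 33, 26]


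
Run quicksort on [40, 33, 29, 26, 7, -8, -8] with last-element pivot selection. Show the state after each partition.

Partition 1: pivot=-8 at index 1 -> [-8, -8, 29, 26, 7, 40, 33]
Partition 2: pivot=33 at index 5 -> [-8, -8, 29, 26, 7, 33, 40]
Partition 3: pivot=7 at index 2 -> [-8, -8, 7, 26, 29, 33, 40]
Partition 4: pivot=29 at index 4 -> [-8, -8, 7, 26, 29, 33, 40]


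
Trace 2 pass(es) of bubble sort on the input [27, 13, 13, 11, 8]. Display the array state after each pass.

After pass 1: [13, 13, 11, 8, 27] (4 swaps)
After pass 2: [13, 11, 8, 13, 27] (2 swaps)
Total swaps: 6


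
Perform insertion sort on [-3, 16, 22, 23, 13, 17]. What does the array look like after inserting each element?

First element -3 is already 'sorted'
Insert 16: shifted 0 elements -> [-3, 16, 22, 23, 13, 17]
Insert 22: shifted 0 elements -> [-3, 16, 22, 23, 13, 17]
Insert 23: shifted 0 elements -> [-3, 16, 22, 23, 13, 17]
Insert 13: shifted 3 elements -> [-3, 13, 16, 22, 23, 17]
Insert 17: shifted 2 elements -> [-3, 13, 16, 17, 22, 23]


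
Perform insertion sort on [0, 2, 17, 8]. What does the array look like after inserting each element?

First element 0 is already 'sorted'
Insert 2: shifted 0 elements -> [0, 2, 17, 8]
Insert 17: shifted 0 elements -> [0, 2, 17, 8]
Insert 8: shifted 1 elements -> [0, 2, 8, 17]


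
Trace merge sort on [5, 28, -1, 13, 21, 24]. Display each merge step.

Divide and conquer:
  Merge [28] + [-1] -> [-1, 28]
  Merge [5] + [-1, 28] -> [-1, 5, 28]
  Merge [21] + [24] -> [21, 24]
  Merge [13] + [21, 24] -> [13, 21, 24]
  Merge [-1, 5, 28] + [13, 21, 24] -> [-1, 5, 13, 21, 24, 28]


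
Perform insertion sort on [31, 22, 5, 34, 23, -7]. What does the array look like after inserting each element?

First element 31 is already 'sorted'
Insert 22: shifted 1 elements -> [22, 31, 5, 34, 23, -7]
Insert 5: shifted 2 elements -> [5, 22, 31, 34, 23, -7]
Insert 34: shifted 0 elements -> [5, 22, 31, 34, 23, -7]
Insert 23: shifted 2 elements -> [5, 22, 23, 31, 34, -7]
Insert -7: shifted 5 elements -> [-7, 5, 22, 23, 31, 34]


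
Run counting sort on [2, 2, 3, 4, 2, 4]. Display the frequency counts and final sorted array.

Count array: [0, 0, 3, 1, 2]
(count[i] = number of elements equal to i)
Cumulative count: [0, 0, 3, 4, 6]
Sorted: [2, 2, 2, 3, 4, 4]


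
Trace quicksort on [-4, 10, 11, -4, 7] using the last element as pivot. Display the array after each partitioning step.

Partition 1: pivot=7 at index 2 -> [-4, -4, 7, 10, 11]
Partition 2: pivot=-4 at index 1 -> [-4, -4, 7, 10, 11]
Partition 3: pivot=11 at index 4 -> [-4, -4, 7, 10, 11]


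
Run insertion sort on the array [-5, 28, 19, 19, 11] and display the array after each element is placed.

First element -5 is already 'sorted'
Insert 28: shifted 0 elements -> [-5, 28, 19, 19, 11]
Insert 19: shifted 1 elements -> [-5, 19, 28, 19, 11]
Insert 19: shifted 1 elements -> [-5, 19, 19, 28, 11]
Insert 11: shifted 3 elements -> [-5, 11, 19, 19, 28]


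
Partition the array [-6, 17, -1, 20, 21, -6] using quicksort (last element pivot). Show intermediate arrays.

Partition 1: pivot=-6 at index 1 -> [-6, -6, -1, 20, 21, 17]
Partition 2: pivot=17 at index 3 -> [-6, -6, -1, 17, 21, 20]
Partition 3: pivot=20 at index 4 -> [-6, -6, -1, 17, 20, 21]


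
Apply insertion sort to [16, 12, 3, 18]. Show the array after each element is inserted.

First element 16 is already 'sorted'
Insert 12: shifted 1 elements -> [12, 16, 3, 18]
Insert 3: shifted 2 elements -> [3, 12, 16, 18]
Insert 18: shifted 0 elements -> [3, 12, 16, 18]


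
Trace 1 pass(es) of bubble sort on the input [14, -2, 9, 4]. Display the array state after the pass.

After pass 1: [-2, 9, 4, 14] (3 swaps)
Total swaps: 3


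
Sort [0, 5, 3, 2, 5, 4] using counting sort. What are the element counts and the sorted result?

Count array: [1, 0, 1, 1, 1, 2]
(count[i] = number of elements equal to i)
Cumulative count: [1, 1, 2, 3, 4, 6]
Sorted: [0, 2, 3, 4, 5, 5]


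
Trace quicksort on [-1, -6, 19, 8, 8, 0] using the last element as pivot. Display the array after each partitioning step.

Partition 1: pivot=0 at index 2 -> [-1, -6, 0, 8, 8, 19]
Partition 2: pivot=-6 at index 0 -> [-6, -1, 0, 8, 8, 19]
Partition 3: pivot=19 at index 5 -> [-6, -1, 0, 8, 8, 19]
Partition 4: pivot=8 at index 4 -> [-6, -1, 0, 8, 8, 19]
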